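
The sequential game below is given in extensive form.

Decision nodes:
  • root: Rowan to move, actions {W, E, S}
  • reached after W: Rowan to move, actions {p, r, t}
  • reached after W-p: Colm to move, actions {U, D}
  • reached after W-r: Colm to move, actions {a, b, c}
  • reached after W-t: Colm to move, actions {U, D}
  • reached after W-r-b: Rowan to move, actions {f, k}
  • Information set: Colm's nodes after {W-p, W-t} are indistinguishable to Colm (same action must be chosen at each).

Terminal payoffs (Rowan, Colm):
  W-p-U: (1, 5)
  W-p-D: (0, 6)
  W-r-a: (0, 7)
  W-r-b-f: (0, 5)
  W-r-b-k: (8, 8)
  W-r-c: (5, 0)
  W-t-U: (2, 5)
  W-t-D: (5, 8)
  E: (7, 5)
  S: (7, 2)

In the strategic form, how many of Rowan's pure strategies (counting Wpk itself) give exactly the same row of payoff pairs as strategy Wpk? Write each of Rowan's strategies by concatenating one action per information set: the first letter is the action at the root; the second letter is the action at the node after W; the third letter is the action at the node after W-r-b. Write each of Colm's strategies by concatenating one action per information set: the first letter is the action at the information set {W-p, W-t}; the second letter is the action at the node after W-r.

2

Row for Wpk (columns Ua, Ub, Uc, Da, Db, Dc): (1,5) (1,5) (1,5) (0,6) (0,6) (0,6).
Under Wpk, Rowan's choice at the node after W-r-b can never be reached regardless of what Colm does, so varying those choices leaves every outcome unchanged.
Holding the reachable choices fixed and varying the unreachable one freely already gives 2 equivalent strategies.
No other strategy reproduces this row, so those 2 are the full class: Wpf, Wpk.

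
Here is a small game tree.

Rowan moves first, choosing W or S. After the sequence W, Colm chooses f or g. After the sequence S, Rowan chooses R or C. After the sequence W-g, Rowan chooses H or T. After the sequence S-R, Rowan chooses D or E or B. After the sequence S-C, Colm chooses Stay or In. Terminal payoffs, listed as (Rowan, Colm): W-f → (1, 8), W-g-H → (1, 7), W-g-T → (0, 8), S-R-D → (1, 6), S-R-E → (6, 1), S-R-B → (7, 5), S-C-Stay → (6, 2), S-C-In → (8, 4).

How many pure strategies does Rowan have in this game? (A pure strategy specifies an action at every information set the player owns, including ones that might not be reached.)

Rowan owns the root with actions {W, S} — two choices.
Rowan owns the node after S with actions {R, C} — two choices.
Rowan owns the node after W-g with actions {H, T} — two choices.
Rowan owns the node after S-R with actions {D, E, B} — three choices.
A pure strategy fixes one action at each information set independently, so the count is the product 2 × 2 × 2 × 3 = 24.
(For reference, Colm has 4 pure strategies, giving a 24×4 normal-form matrix.)

24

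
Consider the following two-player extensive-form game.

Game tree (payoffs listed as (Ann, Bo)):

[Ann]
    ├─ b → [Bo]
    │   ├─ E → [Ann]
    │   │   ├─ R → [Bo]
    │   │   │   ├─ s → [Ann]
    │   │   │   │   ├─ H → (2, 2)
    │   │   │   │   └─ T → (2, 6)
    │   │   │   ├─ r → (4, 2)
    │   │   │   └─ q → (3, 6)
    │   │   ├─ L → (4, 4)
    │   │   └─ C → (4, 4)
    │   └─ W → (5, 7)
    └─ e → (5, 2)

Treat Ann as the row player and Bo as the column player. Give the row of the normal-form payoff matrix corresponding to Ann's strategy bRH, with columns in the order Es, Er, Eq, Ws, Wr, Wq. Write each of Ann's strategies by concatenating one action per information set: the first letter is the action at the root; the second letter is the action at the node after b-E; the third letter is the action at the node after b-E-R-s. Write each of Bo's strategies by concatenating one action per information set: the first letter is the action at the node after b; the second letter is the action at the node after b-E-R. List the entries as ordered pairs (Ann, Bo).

(2,2) (4,2) (3,6) (5,7) (5,7) (5,7)

vs Es: Ann plays b → Bo plays E at [b] → Ann plays R at [b-E] → Bo plays s at [b-E-R] → Ann plays H at [b-E-R-s] → (2, 2)
vs Er: Ann plays b → Bo plays E at [b] → Ann plays R at [b-E] → Bo plays r at [b-E-R] → (4, 2)
vs Eq: Ann plays b → Bo plays E at [b] → Ann plays R at [b-E] → Bo plays q at [b-E-R] → (3, 6)
vs Ws: Ann plays b → Bo plays W at [b] → (5, 7)
vs Wr: Ann plays b → Bo plays W at [b] → (5, 7)
vs Wq: Ann plays b → Bo plays W at [b] → (5, 7)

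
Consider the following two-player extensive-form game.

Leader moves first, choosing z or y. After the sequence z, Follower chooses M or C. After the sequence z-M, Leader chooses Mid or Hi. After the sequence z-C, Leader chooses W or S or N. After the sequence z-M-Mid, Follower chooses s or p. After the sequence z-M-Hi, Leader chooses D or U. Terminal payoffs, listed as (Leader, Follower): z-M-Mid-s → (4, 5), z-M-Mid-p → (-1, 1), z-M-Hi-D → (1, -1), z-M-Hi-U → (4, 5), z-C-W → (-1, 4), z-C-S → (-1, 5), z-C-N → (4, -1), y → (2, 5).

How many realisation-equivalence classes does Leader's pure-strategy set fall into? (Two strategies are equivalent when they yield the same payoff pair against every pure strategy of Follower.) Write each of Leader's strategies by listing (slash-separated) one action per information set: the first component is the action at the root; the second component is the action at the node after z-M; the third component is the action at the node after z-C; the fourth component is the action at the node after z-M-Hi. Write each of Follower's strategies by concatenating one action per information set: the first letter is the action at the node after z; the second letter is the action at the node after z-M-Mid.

10

Leader has 24 pure strategies: z/Mid/W/D, z/Mid/W/U, z/Mid/S/D, z/Mid/S/U, z/Mid/N/D, z/Mid/N/U, z/Hi/W/D, z/Hi/W/U, z/Hi/S/D, z/Hi/S/U, z/Hi/N/D, z/Hi/N/U, y/Mid/W/D, y/Mid/W/U, y/Mid/S/D, y/Mid/S/U, y/Mid/N/D, y/Mid/N/U, y/Hi/W/D, y/Hi/W/U, y/Hi/S/D, y/Hi/S/U, y/Hi/N/D, y/Hi/N/U. Columns: Ms, Mp, Cs, Cp.
{z/Mid/W/D, z/Mid/W/U} → row (4,5) (-1,1) (-1,4) (-1,4)
{z/Mid/S/D, z/Mid/S/U} → row (4,5) (-1,1) (-1,5) (-1,5)
{z/Mid/N/D, z/Mid/N/U} → row (4,5) (-1,1) (4,-1) (4,-1)
{z/Hi/W/D} → row (1,-1) (1,-1) (-1,4) (-1,4)
{z/Hi/W/U} → row (4,5) (4,5) (-1,4) (-1,4)
{z/Hi/S/D} → row (1,-1) (1,-1) (-1,5) (-1,5)
{z/Hi/S/U} → row (4,5) (4,5) (-1,5) (-1,5)
{z/Hi/N/D} → row (1,-1) (1,-1) (4,-1) (4,-1)
{z/Hi/N/U} → row (4,5) (4,5) (4,-1) (4,-1)
{y/Mid/W/D, y/Mid/W/U, y/Mid/S/D, y/Mid/S/U, y/Mid/N/D, y/Mid/N/U, y/Hi/W/D, y/Hi/W/U, y/Hi/S/D, y/Hi/S/U, y/Hi/N/D, y/Hi/N/U} → row (2,5) (2,5) (2,5) (2,5)
That's 10 distinct rows out of 24 strategies.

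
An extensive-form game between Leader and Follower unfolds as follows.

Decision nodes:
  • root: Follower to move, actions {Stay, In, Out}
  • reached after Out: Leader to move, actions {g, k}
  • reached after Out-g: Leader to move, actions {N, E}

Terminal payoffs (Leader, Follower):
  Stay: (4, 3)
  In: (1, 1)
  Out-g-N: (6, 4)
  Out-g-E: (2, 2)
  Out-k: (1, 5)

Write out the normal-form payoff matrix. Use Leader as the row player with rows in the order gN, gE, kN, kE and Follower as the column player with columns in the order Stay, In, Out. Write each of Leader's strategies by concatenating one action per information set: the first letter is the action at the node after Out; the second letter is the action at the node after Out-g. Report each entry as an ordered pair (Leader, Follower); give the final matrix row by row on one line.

gN: (4,3) (1,1) (6,4) | gE: (4,3) (1,1) (2,2) | kN: (4,3) (1,1) (1,5) | kE: (4,3) (1,1) (1,5)

         Stay       In      Out
  gN    (4,3)    (1,1)    (6,4)
  gE    (4,3)    (1,1)    (2,2)
  kN    (4,3)    (1,1)    (1,5)
  kE    (4,3)    (1,1)    (1,5)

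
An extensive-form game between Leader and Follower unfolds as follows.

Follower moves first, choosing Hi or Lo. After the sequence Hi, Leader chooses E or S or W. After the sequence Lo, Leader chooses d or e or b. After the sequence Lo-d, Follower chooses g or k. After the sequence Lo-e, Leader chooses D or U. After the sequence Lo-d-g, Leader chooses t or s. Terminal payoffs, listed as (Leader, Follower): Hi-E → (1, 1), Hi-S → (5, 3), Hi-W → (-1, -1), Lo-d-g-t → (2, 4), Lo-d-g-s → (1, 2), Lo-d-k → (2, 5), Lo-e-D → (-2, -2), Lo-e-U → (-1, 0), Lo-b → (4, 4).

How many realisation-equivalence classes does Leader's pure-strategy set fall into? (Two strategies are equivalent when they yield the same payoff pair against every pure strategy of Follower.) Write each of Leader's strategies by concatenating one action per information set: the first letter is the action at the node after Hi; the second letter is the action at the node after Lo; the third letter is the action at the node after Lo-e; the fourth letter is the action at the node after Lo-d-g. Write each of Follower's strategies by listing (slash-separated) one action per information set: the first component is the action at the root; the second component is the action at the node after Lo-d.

Leader has 36 pure strategies: EdDt, EdDs, EdUt, EdUs, EeDt, EeDs, EeUt, EeUs, EbDt, EbDs, EbUt, EbUs, SdDt, SdDs, SdUt, SdUs, SeDt, SeDs, SeUt, SeUs, SbDt, SbDs, SbUt, SbUs, WdDt, WdDs, WdUt, WdUs, WeDt, WeDs, WeUt, WeUs, WbDt, WbDs, WbUt, WbUs. Columns: Hi/g, Hi/k, Lo/g, Lo/k.
{EdDt, EdUt} → row (1,1) (1,1) (2,4) (2,5)
{EdDs, EdUs} → row (1,1) (1,1) (1,2) (2,5)
{EeDt, EeDs} → row (1,1) (1,1) (-2,-2) (-2,-2)
{EeUt, EeUs} → row (1,1) (1,1) (-1,0) (-1,0)
{EbDt, EbDs, EbUt, EbUs} → row (1,1) (1,1) (4,4) (4,4)
{SdDt, SdUt} → row (5,3) (5,3) (2,4) (2,5)
{SdDs, SdUs} → row (5,3) (5,3) (1,2) (2,5)
{SeDt, SeDs} → row (5,3) (5,3) (-2,-2) (-2,-2)
{SeUt, SeUs} → row (5,3) (5,3) (-1,0) (-1,0)
{SbDt, SbDs, SbUt, SbUs} → row (5,3) (5,3) (4,4) (4,4)
{WdDt, WdUt} → row (-1,-1) (-1,-1) (2,4) (2,5)
{WdDs, WdUs} → row (-1,-1) (-1,-1) (1,2) (2,5)
{WeDt, WeDs} → row (-1,-1) (-1,-1) (-2,-2) (-2,-2)
{WeUt, WeUs} → row (-1,-1) (-1,-1) (-1,0) (-1,0)
{WbDt, WbDs, WbUt, WbUs} → row (-1,-1) (-1,-1) (4,4) (4,4)
That's 15 distinct rows out of 36 strategies.

15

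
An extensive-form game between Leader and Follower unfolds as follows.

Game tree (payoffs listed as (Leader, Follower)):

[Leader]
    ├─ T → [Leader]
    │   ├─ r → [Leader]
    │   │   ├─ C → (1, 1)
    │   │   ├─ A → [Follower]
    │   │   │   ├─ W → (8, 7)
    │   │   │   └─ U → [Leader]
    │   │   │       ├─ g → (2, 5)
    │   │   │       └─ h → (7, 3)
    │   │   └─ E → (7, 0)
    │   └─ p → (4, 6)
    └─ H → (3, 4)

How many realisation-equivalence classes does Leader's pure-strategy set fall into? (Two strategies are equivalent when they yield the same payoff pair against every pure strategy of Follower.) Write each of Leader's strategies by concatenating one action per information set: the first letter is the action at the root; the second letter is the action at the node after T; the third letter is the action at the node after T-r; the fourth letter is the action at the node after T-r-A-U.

Leader has 24 pure strategies: TrCg, TrCh, TrAg, TrAh, TrEg, TrEh, TpCg, TpCh, TpAg, TpAh, TpEg, TpEh, HrCg, HrCh, HrAg, HrAh, HrEg, HrEh, HpCg, HpCh, HpAg, HpAh, HpEg, HpEh. Columns: W, U.
{TrCg, TrCh} → row (1,1) (1,1)
{TrAg} → row (8,7) (2,5)
{TrAh} → row (8,7) (7,3)
{TrEg, TrEh} → row (7,0) (7,0)
{TpCg, TpCh, TpAg, TpAh, TpEg, TpEh} → row (4,6) (4,6)
{HrCg, HrCh, HrAg, HrAh, HrEg, HrEh, HpCg, HpCh, HpAg, HpAh, HpEg, HpEh} → row (3,4) (3,4)
That's 6 distinct rows out of 24 strategies.

6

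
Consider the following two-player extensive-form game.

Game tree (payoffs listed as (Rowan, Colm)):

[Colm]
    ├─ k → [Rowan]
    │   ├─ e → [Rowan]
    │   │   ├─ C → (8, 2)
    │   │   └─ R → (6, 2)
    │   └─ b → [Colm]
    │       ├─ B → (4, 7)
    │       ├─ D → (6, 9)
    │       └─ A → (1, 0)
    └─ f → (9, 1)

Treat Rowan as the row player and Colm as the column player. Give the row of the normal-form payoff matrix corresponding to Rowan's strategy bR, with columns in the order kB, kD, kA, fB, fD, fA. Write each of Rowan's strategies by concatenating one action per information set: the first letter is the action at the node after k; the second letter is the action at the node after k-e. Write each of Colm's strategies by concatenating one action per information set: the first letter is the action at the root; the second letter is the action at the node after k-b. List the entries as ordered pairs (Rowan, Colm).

vs kB: Colm plays k → Rowan plays b at [k] → Colm plays B at [k-b] → (4, 7)
vs kD: Colm plays k → Rowan plays b at [k] → Colm plays D at [k-b] → (6, 9)
vs kA: Colm plays k → Rowan plays b at [k] → Colm plays A at [k-b] → (1, 0)
vs fB: Colm plays f → (9, 1)
vs fD: Colm plays f → (9, 1)
vs fA: Colm plays f → (9, 1)

(4,7) (6,9) (1,0) (9,1) (9,1) (9,1)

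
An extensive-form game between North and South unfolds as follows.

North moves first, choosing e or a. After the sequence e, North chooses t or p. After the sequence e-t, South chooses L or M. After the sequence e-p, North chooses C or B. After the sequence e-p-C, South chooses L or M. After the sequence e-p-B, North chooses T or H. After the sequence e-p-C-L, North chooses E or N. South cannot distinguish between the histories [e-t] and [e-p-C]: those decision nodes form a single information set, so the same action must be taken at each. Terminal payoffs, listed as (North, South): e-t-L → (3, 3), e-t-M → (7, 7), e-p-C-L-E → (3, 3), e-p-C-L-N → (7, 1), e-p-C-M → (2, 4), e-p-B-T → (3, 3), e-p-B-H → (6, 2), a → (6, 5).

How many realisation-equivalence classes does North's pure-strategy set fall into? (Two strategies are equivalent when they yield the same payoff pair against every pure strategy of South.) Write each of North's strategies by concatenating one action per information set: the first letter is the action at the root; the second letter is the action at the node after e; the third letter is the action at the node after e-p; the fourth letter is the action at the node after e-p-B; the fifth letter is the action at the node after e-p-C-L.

6

North has 32 pure strategies: etCTE, etCTN, etCHE, etCHN, etBTE, etBTN, etBHE, etBHN, epCTE, epCTN, epCHE, epCHN, epBTE, epBTN, epBHE, epBHN, atCTE, atCTN, atCHE, atCHN, atBTE, atBTN, atBHE, atBHN, apCTE, apCTN, apCHE, apCHN, apBTE, apBTN, apBHE, apBHN. Columns: L, M.
{etCTE, etCTN, etCHE, etCHN, etBTE, etBTN, etBHE, etBHN} → row (3,3) (7,7)
{epCTE, epCHE} → row (3,3) (2,4)
{epCTN, epCHN} → row (7,1) (2,4)
{epBTE, epBTN} → row (3,3) (3,3)
{epBHE, epBHN} → row (6,2) (6,2)
{atCTE, atCTN, atCHE, atCHN, atBTE, atBTN, atBHE, atBHN, apCTE, apCTN, apCHE, apCHN, apBTE, apBTN, apBHE, apBHN} → row (6,5) (6,5)
That's 6 distinct rows out of 32 strategies.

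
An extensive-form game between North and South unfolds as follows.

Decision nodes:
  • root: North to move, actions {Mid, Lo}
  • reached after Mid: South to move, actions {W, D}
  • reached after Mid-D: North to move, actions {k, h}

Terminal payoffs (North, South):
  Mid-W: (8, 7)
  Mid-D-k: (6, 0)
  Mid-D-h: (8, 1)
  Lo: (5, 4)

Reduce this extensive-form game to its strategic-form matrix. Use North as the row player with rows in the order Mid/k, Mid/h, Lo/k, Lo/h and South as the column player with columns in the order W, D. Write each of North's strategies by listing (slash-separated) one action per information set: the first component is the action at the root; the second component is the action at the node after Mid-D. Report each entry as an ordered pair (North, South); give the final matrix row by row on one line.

Mid/k: (8,7) (6,0) | Mid/h: (8,7) (8,1) | Lo/k: (5,4) (5,4) | Lo/h: (5,4) (5,4)

Row Mid/k: W→(8,7), D→(6,0)
Row Mid/h: W→(8,7), D→(8,1)
Row Lo/k: W→(5,4), D→(5,4)
Row Lo/h: W→(5,4), D→(5,4)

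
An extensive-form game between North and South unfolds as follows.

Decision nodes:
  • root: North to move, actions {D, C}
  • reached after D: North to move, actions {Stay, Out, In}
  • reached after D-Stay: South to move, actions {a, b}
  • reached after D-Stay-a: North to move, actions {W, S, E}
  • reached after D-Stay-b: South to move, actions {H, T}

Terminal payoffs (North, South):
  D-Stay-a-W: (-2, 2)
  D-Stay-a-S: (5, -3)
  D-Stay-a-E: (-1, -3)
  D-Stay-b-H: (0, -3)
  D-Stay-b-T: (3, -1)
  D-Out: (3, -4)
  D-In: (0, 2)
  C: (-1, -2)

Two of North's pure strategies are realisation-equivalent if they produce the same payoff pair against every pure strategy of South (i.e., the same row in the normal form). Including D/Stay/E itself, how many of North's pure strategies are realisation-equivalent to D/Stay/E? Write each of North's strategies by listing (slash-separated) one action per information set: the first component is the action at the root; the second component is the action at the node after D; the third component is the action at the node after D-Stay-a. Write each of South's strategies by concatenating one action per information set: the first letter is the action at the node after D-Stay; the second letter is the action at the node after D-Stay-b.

1

Row for D/Stay/E (columns aH, aT, bH, bT): (-1,-3) (-1,-3) (0,-3) (3,-1).
Every one of North's information sets is on the play path for some reply by South when North follows D/Stay/E.
Changing the action at any of them therefore changes at least one column, so only D/Stay/E itself gives this row.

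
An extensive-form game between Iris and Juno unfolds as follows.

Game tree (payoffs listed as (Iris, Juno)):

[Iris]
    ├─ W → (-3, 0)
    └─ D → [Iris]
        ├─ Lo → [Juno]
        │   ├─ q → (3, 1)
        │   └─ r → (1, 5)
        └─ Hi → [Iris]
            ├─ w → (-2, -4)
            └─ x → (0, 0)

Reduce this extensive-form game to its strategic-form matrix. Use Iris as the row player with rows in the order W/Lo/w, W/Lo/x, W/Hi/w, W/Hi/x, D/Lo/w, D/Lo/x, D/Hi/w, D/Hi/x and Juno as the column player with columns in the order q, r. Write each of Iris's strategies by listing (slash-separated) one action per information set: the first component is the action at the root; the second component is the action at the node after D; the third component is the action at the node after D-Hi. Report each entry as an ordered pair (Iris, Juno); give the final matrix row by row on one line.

W/Lo/w: (-3,0) (-3,0) | W/Lo/x: (-3,0) (-3,0) | W/Hi/w: (-3,0) (-3,0) | W/Hi/x: (-3,0) (-3,0) | D/Lo/w: (3,1) (1,5) | D/Lo/x: (3,1) (1,5) | D/Hi/w: (-2,-4) (-2,-4) | D/Hi/x: (0,0) (0,0)

Row W/Lo/w: q→(-3,0), r→(-3,0)
Row W/Lo/x: q→(-3,0), r→(-3,0)
Row W/Hi/w: q→(-3,0), r→(-3,0)
Row W/Hi/x: q→(-3,0), r→(-3,0)
Row D/Lo/w: q→(3,1), r→(1,5)
Row D/Lo/x: q→(3,1), r→(1,5)
Row D/Hi/w: q→(-2,-4), r→(-2,-4)
Row D/Hi/x: q→(0,0), r→(0,0)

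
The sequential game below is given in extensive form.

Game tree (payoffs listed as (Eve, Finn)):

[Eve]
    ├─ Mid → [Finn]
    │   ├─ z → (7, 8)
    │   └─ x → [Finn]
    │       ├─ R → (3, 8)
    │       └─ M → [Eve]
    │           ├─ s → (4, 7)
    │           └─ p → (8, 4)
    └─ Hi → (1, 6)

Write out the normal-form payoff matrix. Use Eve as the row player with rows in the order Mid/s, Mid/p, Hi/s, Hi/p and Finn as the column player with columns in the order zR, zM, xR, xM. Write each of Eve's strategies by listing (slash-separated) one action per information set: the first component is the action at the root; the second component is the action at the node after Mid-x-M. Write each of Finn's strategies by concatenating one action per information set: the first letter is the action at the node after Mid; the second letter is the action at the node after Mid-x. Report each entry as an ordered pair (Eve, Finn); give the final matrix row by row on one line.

Row Mid/s: zR→(7,8), zM→(7,8), xR→(3,8), xM→(4,7)
Row Mid/p: zR→(7,8), zM→(7,8), xR→(3,8), xM→(8,4)
Row Hi/s: zR→(1,6), zM→(1,6), xR→(1,6), xM→(1,6)
Row Hi/p: zR→(1,6), zM→(1,6), xR→(1,6), xM→(1,6)

Mid/s: (7,8) (7,8) (3,8) (4,7) | Mid/p: (7,8) (7,8) (3,8) (8,4) | Hi/s: (1,6) (1,6) (1,6) (1,6) | Hi/p: (1,6) (1,6) (1,6) (1,6)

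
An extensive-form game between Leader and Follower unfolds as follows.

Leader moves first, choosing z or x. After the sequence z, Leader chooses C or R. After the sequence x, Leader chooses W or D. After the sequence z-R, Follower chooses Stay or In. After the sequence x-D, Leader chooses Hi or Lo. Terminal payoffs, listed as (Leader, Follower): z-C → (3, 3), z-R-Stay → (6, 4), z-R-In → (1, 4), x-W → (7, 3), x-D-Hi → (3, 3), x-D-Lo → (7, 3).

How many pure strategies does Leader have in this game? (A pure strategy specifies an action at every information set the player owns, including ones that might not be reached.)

16

Leader owns the root with actions {z, x} — two choices.
Leader owns the node after z with actions {C, R} — two choices.
Leader owns the node after x with actions {W, D} — two choices.
Leader owns the node after x-D with actions {Hi, Lo} — two choices.
A pure strategy fixes one action at each information set independently, so the count is the product 2 × 2 × 2 × 2 = 16.
(For reference, Follower has 2 pure strategies, giving a 16×2 normal-form matrix.)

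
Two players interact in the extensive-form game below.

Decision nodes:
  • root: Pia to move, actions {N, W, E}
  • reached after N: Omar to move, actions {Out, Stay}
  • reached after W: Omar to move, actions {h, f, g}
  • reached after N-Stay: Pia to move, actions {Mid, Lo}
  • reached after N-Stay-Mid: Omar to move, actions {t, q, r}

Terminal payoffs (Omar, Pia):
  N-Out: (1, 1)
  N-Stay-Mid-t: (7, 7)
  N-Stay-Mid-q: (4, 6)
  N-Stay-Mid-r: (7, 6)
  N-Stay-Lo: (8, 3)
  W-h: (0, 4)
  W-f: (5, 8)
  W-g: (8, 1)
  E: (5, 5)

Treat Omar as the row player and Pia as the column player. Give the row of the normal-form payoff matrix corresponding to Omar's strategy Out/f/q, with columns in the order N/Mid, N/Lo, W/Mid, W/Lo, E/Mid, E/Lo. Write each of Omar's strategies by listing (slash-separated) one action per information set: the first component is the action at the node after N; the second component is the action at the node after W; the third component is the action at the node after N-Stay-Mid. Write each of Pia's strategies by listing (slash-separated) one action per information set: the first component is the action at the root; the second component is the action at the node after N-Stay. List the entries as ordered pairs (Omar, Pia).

vs N/Mid: Pia plays N → Omar plays Out at [N] → (1, 1)
vs N/Lo: Pia plays N → Omar plays Out at [N] → (1, 1)
vs W/Mid: Pia plays W → Omar plays f at [W] → (5, 8)
vs W/Lo: Pia plays W → Omar plays f at [W] → (5, 8)
vs E/Mid: Pia plays E → (5, 5)
vs E/Lo: Pia plays E → (5, 5)

(1,1) (1,1) (5,8) (5,8) (5,5) (5,5)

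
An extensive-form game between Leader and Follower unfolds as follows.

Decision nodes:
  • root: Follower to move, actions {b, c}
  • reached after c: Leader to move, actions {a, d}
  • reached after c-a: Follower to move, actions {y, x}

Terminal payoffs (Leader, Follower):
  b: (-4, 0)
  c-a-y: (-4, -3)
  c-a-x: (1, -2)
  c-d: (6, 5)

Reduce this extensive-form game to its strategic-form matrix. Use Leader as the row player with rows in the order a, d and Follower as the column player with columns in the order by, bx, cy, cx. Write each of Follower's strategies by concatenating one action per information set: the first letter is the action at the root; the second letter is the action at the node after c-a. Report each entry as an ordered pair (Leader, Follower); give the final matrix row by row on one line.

Row a: by→(-4,0), bx→(-4,0), cy→(-4,-3), cx→(1,-2)
Row d: by→(-4,0), bx→(-4,0), cy→(6,5), cx→(6,5)

a: (-4,0) (-4,0) (-4,-3) (1,-2) | d: (-4,0) (-4,0) (6,5) (6,5)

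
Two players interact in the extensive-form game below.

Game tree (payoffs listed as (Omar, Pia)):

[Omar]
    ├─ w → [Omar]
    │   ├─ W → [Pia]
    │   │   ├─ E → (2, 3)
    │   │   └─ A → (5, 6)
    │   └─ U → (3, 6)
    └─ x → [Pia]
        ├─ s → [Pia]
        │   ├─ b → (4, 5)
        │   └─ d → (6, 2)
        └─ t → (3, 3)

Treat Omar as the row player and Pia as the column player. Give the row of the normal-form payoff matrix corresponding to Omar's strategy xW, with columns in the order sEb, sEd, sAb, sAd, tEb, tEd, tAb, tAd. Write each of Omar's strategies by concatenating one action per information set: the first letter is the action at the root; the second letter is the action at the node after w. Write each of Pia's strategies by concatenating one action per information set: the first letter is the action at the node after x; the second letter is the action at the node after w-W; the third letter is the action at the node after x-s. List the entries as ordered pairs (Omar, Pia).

(4,5) (6,2) (4,5) (6,2) (3,3) (3,3) (3,3) (3,3)

vs sEb: Omar plays x → Pia plays s at [x] → Pia plays b at [x-s] → (4, 5)
vs sEd: Omar plays x → Pia plays s at [x] → Pia plays d at [x-s] → (6, 2)
vs sAb: Omar plays x → Pia plays s at [x] → Pia plays b at [x-s] → (4, 5)
vs sAd: Omar plays x → Pia plays s at [x] → Pia plays d at [x-s] → (6, 2)
vs tEb: Omar plays x → Pia plays t at [x] → (3, 3)
vs tEd: Omar plays x → Pia plays t at [x] → (3, 3)
vs tAb: Omar plays x → Pia plays t at [x] → (3, 3)
vs tAd: Omar plays x → Pia plays t at [x] → (3, 3)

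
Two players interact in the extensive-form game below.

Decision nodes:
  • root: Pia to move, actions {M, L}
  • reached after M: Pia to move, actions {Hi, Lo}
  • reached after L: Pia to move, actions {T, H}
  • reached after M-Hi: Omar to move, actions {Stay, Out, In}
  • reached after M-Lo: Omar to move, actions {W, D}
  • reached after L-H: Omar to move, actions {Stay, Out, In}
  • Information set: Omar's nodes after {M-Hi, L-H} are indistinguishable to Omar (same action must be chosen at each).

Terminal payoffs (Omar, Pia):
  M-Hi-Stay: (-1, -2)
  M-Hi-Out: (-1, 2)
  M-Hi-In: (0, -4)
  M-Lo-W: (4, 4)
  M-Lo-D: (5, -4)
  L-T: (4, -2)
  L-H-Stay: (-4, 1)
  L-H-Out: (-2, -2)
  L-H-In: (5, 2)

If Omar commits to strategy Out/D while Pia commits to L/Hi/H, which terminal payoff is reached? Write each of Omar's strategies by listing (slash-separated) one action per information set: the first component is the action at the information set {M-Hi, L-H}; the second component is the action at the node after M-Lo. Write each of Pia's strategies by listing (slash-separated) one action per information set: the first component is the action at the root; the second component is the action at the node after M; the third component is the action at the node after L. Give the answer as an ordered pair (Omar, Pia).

Trace the play path from the root:
  Pia plays L
  Pia plays H at [L]
  Omar plays Out at [L-H]
→ terminal payoff (-2, -2).
(Omar's choice at the node after M-Lo is never reached on this path, so it doesn't affect the outcome.)

(-2, -2)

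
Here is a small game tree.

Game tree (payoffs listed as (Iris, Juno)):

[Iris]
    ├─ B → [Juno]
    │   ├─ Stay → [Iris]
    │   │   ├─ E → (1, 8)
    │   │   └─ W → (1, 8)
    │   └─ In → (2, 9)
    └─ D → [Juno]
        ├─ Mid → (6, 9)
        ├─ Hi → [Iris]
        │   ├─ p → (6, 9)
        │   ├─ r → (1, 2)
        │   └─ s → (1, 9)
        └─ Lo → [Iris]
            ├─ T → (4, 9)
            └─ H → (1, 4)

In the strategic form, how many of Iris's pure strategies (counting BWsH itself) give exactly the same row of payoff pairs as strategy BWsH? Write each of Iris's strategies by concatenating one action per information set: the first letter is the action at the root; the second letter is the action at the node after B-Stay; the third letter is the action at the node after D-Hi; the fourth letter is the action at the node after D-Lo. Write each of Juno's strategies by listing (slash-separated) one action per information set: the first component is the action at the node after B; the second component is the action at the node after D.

12

Row for BWsH (columns Stay/Mid, Stay/Hi, Stay/Lo, In/Mid, In/Hi, In/Lo): (1,8) (1,8) (1,8) (2,9) (2,9) (2,9).
Under BWsH, Iris's choice at the node after D-Hi and at the node after D-Lo can never be reached regardless of what Juno does, so varying those choices leaves every outcome unchanged.
Holding the reachable choices fixed and varying the unreachable ones freely already gives 3 × 2 = 6 equivalent strategies.
Checking the remaining rows, BEpT, BEpH, BErT, BErH, BEsT, BEsH also happen to give the same payoffs in every column, bringing the total to 12: BEpT, BEpH, BErT, BErH, BEsT, BEsH, BWpT, BWpH, BWrT, BWrH, BWsT, BWsH.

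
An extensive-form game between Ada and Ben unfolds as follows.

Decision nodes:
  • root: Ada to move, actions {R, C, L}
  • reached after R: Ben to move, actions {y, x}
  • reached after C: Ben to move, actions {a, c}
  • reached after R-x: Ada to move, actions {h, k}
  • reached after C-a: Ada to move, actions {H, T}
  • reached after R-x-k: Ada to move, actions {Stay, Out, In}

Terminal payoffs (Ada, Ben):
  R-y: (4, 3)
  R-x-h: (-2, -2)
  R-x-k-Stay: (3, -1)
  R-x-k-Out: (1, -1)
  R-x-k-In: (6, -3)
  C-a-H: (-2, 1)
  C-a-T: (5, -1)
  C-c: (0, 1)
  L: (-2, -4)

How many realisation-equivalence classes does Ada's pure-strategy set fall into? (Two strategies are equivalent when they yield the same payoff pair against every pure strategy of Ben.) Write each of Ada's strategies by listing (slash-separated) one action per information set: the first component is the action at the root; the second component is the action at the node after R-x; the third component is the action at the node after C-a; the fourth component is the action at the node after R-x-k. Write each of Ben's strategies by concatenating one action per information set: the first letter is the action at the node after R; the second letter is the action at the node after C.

7

Ada has 36 pure strategies: R/h/H/Stay, R/h/H/Out, R/h/H/In, R/h/T/Stay, R/h/T/Out, R/h/T/In, R/k/H/Stay, R/k/H/Out, R/k/H/In, R/k/T/Stay, R/k/T/Out, R/k/T/In, C/h/H/Stay, C/h/H/Out, C/h/H/In, C/h/T/Stay, C/h/T/Out, C/h/T/In, C/k/H/Stay, C/k/H/Out, C/k/H/In, C/k/T/Stay, C/k/T/Out, C/k/T/In, L/h/H/Stay, L/h/H/Out, L/h/H/In, L/h/T/Stay, L/h/T/Out, L/h/T/In, L/k/H/Stay, L/k/H/Out, L/k/H/In, L/k/T/Stay, L/k/T/Out, L/k/T/In. Columns: ya, yc, xa, xc.
{R/h/H/Stay, R/h/H/Out, R/h/H/In, R/h/T/Stay, R/h/T/Out, R/h/T/In} → row (4,3) (4,3) (-2,-2) (-2,-2)
{R/k/H/Stay, R/k/T/Stay} → row (4,3) (4,3) (3,-1) (3,-1)
{R/k/H/Out, R/k/T/Out} → row (4,3) (4,3) (1,-1) (1,-1)
{R/k/H/In, R/k/T/In} → row (4,3) (4,3) (6,-3) (6,-3)
{C/h/H/Stay, C/h/H/Out, C/h/H/In, C/k/H/Stay, C/k/H/Out, C/k/H/In} → row (-2,1) (0,1) (-2,1) (0,1)
{C/h/T/Stay, C/h/T/Out, C/h/T/In, C/k/T/Stay, C/k/T/Out, C/k/T/In} → row (5,-1) (0,1) (5,-1) (0,1)
{L/h/H/Stay, L/h/H/Out, L/h/H/In, L/h/T/Stay, L/h/T/Out, L/h/T/In, L/k/H/Stay, L/k/H/Out, L/k/H/In, L/k/T/Stay, L/k/T/Out, L/k/T/In} → row (-2,-4) (-2,-4) (-2,-4) (-2,-4)
That's 7 distinct rows out of 36 strategies.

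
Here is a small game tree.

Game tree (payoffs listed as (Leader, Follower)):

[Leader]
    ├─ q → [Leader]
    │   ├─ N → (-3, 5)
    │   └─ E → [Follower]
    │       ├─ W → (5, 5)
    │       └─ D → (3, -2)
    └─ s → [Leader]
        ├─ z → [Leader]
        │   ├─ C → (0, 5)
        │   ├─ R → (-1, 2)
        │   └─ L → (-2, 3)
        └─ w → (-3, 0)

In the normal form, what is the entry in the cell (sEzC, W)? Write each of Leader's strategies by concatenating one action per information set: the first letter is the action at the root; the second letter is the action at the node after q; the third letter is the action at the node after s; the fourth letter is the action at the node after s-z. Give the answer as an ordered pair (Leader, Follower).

(0, 5)

Trace the play path from the root:
  Leader plays s
  Leader plays z at [s]
  Leader plays C at [s-z]
→ terminal payoff (0, 5).
(Leader's choice at the node after q is never reached on this path, so it doesn't affect the outcome.)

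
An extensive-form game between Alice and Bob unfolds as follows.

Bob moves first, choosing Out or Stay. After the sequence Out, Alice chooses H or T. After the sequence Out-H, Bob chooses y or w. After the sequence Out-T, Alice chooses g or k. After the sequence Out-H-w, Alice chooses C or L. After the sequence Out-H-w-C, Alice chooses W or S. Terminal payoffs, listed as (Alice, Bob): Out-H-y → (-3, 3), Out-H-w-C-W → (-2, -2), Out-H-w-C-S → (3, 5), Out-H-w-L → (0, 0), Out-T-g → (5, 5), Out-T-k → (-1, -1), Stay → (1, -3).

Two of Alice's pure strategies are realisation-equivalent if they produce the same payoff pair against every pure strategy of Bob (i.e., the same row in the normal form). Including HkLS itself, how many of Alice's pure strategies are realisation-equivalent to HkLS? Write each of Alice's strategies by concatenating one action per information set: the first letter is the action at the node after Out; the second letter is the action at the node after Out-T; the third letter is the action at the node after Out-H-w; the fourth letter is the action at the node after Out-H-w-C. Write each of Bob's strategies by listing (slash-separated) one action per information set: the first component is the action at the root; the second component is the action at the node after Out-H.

4

Row for HkLS (columns Out/y, Out/w, Stay/y, Stay/w): (-3,3) (0,0) (1,-3) (1,-3).
Under HkLS, Alice's choice at the node after Out-T and at the node after Out-H-w-C can never be reached regardless of what Bob does, so varying those choices leaves every outcome unchanged.
Holding the reachable choices fixed and varying the unreachable ones freely already gives 2 × 2 = 4 equivalent strategies.
No other strategy reproduces this row, so those 4 are the full class: HgLW, HgLS, HkLW, HkLS.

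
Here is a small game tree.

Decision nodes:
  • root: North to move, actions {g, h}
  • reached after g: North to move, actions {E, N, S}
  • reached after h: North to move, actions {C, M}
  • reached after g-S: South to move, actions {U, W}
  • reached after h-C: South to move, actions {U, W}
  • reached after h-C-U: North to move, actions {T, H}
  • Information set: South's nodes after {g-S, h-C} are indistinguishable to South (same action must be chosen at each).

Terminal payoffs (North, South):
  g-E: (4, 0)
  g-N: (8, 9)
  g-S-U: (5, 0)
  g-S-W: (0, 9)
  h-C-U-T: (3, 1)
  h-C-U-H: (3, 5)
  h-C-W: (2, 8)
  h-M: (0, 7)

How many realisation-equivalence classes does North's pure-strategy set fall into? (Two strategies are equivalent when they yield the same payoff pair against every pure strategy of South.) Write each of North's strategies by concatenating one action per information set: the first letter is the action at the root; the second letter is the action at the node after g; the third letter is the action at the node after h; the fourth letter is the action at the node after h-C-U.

6

North has 24 pure strategies: gECT, gECH, gEMT, gEMH, gNCT, gNCH, gNMT, gNMH, gSCT, gSCH, gSMT, gSMH, hECT, hECH, hEMT, hEMH, hNCT, hNCH, hNMT, hNMH, hSCT, hSCH, hSMT, hSMH. Columns: U, W.
{gECT, gECH, gEMT, gEMH} → row (4,0) (4,0)
{gNCT, gNCH, gNMT, gNMH} → row (8,9) (8,9)
{gSCT, gSCH, gSMT, gSMH} → row (5,0) (0,9)
{hECT, hNCT, hSCT} → row (3,1) (2,8)
{hECH, hNCH, hSCH} → row (3,5) (2,8)
{hEMT, hEMH, hNMT, hNMH, hSMT, hSMH} → row (0,7) (0,7)
That's 6 distinct rows out of 24 strategies.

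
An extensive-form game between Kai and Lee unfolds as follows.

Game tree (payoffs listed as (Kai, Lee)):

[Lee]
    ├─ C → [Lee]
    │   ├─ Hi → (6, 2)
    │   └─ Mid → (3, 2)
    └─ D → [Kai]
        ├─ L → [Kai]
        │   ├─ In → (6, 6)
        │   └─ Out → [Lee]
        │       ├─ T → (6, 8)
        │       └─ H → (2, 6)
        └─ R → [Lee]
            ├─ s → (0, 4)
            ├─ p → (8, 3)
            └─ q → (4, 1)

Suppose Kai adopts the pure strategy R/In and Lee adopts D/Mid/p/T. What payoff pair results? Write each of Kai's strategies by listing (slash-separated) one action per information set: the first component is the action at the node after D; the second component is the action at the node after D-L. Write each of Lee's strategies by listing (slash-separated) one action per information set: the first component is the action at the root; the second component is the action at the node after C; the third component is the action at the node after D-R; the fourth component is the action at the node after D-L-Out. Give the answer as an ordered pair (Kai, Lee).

Trace the play path from the root:
  Lee plays D
  Kai plays R at [D]
  Lee plays p at [D-R]
→ terminal payoff (8, 3).
(Kai's choice at the node after D-L is never reached on this path, so it doesn't affect the outcome.)

(8, 3)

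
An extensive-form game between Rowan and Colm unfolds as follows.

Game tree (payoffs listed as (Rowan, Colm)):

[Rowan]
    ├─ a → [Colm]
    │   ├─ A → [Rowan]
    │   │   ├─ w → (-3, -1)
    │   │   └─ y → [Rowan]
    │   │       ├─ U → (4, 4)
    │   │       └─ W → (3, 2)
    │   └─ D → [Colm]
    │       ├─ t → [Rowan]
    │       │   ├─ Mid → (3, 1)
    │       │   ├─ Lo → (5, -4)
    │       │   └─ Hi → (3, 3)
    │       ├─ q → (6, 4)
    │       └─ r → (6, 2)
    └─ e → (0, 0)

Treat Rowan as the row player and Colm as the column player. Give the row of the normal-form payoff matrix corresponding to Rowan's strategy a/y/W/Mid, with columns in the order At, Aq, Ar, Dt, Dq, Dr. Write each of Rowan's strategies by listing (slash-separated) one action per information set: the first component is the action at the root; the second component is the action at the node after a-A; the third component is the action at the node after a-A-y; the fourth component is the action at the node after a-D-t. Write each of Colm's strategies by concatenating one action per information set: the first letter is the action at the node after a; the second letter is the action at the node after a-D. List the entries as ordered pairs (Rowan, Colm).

(3,2) (3,2) (3,2) (3,1) (6,4) (6,2)

vs At: Rowan plays a → Colm plays A at [a] → Rowan plays y at [a-A] → Rowan plays W at [a-A-y] → (3, 2)
vs Aq: Rowan plays a → Colm plays A at [a] → Rowan plays y at [a-A] → Rowan plays W at [a-A-y] → (3, 2)
vs Ar: Rowan plays a → Colm plays A at [a] → Rowan plays y at [a-A] → Rowan plays W at [a-A-y] → (3, 2)
vs Dt: Rowan plays a → Colm plays D at [a] → Colm plays t at [a-D] → Rowan plays Mid at [a-D-t] → (3, 1)
vs Dq: Rowan plays a → Colm plays D at [a] → Colm plays q at [a-D] → (6, 4)
vs Dr: Rowan plays a → Colm plays D at [a] → Colm plays r at [a-D] → (6, 2)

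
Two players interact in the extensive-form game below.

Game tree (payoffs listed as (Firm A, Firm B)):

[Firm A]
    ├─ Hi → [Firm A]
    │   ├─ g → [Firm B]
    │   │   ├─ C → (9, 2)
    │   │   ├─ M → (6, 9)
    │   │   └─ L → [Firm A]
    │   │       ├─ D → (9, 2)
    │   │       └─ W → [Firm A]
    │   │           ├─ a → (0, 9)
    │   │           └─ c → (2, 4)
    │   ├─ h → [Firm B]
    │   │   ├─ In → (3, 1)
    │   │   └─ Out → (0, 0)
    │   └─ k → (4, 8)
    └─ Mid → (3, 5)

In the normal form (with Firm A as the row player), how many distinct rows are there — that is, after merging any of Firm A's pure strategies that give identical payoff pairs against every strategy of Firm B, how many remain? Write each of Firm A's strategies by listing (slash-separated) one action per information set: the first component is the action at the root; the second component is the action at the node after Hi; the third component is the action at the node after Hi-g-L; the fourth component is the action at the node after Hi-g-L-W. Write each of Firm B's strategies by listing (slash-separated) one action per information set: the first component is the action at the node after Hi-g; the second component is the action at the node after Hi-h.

6

Firm A has 24 pure strategies: Hi/g/D/a, Hi/g/D/c, Hi/g/W/a, Hi/g/W/c, Hi/h/D/a, Hi/h/D/c, Hi/h/W/a, Hi/h/W/c, Hi/k/D/a, Hi/k/D/c, Hi/k/W/a, Hi/k/W/c, Mid/g/D/a, Mid/g/D/c, Mid/g/W/a, Mid/g/W/c, Mid/h/D/a, Mid/h/D/c, Mid/h/W/a, Mid/h/W/c, Mid/k/D/a, Mid/k/D/c, Mid/k/W/a, Mid/k/W/c. Columns: C/In, C/Out, M/In, M/Out, L/In, L/Out.
{Hi/g/D/a, Hi/g/D/c} → row (9,2) (9,2) (6,9) (6,9) (9,2) (9,2)
{Hi/g/W/a} → row (9,2) (9,2) (6,9) (6,9) (0,9) (0,9)
{Hi/g/W/c} → row (9,2) (9,2) (6,9) (6,9) (2,4) (2,4)
{Hi/h/D/a, Hi/h/D/c, Hi/h/W/a, Hi/h/W/c} → row (3,1) (0,0) (3,1) (0,0) (3,1) (0,0)
{Hi/k/D/a, Hi/k/D/c, Hi/k/W/a, Hi/k/W/c} → row (4,8) (4,8) (4,8) (4,8) (4,8) (4,8)
{Mid/g/D/a, Mid/g/D/c, Mid/g/W/a, Mid/g/W/c, Mid/h/D/a, Mid/h/D/c, Mid/h/W/a, Mid/h/W/c, Mid/k/D/a, Mid/k/D/c, Mid/k/W/a, Mid/k/W/c} → row (3,5) (3,5) (3,5) (3,5) (3,5) (3,5)
That's 6 distinct rows out of 24 strategies.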